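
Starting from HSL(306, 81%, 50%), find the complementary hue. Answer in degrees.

126°

The complement sits 180° across the wheel.
306 + 180 = 486 → 486 − 360 = 126°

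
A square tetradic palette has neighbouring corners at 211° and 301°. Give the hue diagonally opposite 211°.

A square tetradic scheme places four hues 90° apart; opposite corners are 180° apart.
211 + 180 = 391 → 391 − 360 = 31°

31°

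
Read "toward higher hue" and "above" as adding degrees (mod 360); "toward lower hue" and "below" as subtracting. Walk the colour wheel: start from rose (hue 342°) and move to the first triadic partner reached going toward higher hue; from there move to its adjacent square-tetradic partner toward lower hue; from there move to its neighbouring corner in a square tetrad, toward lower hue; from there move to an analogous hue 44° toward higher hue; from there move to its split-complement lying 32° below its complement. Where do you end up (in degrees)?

342 + 120 = 462 → 462 − 360 = 102°   (triadic ↑)
102 − 90 = 12°   (square ↓)
12 − 90 = -78 → -78 + 360 = 282°   (square ↓)
282 + 44 = 326°   (analog 44° ↑)
326 + 148 = 474 → 474 − 360 = 114°   (split-comp 32° ↓)

114°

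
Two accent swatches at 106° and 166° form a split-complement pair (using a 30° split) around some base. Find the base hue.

316°

The accents sit 30° either side of the complement, so the complement is their short-arc midpoint on the wheel.
Short-arc midpoint of 106° and 166°: 136°.
Base is 180° from the complement: 136 − 180 = -44 → -44 + 360 = 316°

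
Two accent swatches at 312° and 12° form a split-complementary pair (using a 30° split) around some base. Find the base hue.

162°

The accents sit 30° either side of the complement, so the complement is their short-arc midpoint on the wheel.
Short-arc midpoint of 312° and 12°: 342°.
Base is 180° from the complement: 342 − 180 = 162°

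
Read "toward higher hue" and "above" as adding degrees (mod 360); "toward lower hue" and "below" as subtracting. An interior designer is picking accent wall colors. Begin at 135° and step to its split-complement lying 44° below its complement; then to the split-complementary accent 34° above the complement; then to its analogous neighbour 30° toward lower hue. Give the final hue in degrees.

135 + 136 = 271°   (split-comp 44° ↓)
271 + 214 = 485 → 485 − 360 = 125°   (split-comp 34° ↑)
125 − 30 = 95°   (analog 30° ↓)

95°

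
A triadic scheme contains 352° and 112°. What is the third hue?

A triad spaces three hues 120° apart.
The full set is {112°, 232°, 352°}.

232°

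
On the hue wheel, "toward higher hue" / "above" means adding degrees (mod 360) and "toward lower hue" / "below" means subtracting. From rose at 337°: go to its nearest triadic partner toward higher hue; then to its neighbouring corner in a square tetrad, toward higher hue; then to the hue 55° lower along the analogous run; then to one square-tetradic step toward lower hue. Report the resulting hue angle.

337 + 120 = 457 → 457 − 360 = 97°   (triadic ↑)
97 + 90 = 187°   (square ↑)
187 − 55 = 132°   (analog 55° ↓)
132 − 90 = 42°   (square ↓)

42°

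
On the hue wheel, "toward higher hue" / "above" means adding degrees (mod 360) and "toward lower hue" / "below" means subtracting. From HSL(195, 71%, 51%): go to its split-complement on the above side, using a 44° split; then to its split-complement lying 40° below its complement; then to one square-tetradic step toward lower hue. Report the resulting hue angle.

109°

195 + 224 = 419 → 419 − 360 = 59°   (split-comp 44° ↑)
59 + 140 = 199°   (split-comp 40° ↓)
199 − 90 = 109°   (square ↓)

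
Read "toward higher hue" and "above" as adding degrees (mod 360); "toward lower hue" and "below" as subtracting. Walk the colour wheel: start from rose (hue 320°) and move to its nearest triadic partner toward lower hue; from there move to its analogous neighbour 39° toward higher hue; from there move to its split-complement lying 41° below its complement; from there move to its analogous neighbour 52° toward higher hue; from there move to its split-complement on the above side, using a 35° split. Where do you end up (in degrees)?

285°

−120° (triadic ↓): 320 − 120 = 200°
+39° (analog 39° ↑): 200 + 39 = 239°
+139° (split-comp 41° ↓): 239 + 139 = 378 → 378 − 360 = 18°
+52° (analog 52° ↑): 18 + 52 = 70°
+215° (split-comp 35° ↑): 70 + 215 = 285°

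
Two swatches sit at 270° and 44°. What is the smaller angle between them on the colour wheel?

134°

|270 − 44| = 226.
The shorter arc is 360 − 226 = 134°.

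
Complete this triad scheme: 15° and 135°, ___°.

A triad places three hues 120° apart.
The full set through 15° is {15°, 135°, 255°}.
Given {15°, 135°}, the missing hue is 255°.

255°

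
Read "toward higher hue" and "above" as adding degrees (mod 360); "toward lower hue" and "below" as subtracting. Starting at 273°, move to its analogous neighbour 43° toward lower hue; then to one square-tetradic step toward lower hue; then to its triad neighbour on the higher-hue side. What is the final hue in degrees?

260°

analog 43° ↓ −43°: 273 − 43 = 230°
square ↓ −90°: 230 − 90 = 140°
triadic ↑ +120°: 140 + 120 = 260°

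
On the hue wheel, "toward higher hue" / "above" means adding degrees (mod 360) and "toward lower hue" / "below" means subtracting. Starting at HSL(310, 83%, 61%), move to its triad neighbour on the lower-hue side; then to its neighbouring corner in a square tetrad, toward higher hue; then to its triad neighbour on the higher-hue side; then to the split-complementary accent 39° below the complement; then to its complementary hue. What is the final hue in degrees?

1°

−120° (triadic ↓): 310 − 120 = 190°
+90° (square ↑): 190 + 90 = 280°
+120° (triadic ↑): 280 + 120 = 400 → 400 − 360 = 40°
+141° (split-comp 39° ↓): 40 + 141 = 181°
+180° (complement): 181 + 180 = 361 → 361 − 360 = 1°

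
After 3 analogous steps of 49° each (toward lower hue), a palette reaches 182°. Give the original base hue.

3 steps of 49° (toward lower hue) give a net shift of −147°.
Start = end − shift: 182 + 147 = 329°

329°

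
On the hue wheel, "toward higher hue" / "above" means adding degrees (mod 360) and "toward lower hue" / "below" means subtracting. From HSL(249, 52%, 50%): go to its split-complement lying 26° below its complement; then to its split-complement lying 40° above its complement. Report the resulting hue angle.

263°

+154° (split-comp 26° ↓): 249 + 154 = 403 → 403 − 360 = 43°
+220° (split-comp 40° ↑): 43 + 220 = 263°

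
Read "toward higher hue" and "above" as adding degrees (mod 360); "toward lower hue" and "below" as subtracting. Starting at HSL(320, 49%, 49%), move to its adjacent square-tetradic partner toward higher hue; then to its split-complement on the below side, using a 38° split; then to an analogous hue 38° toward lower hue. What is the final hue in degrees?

154°

320 + 90 = 410 → 410 − 360 = 50°   (square ↑)
50 + 142 = 192°   (split-comp 38° ↓)
192 − 38 = 154°   (analog 38° ↓)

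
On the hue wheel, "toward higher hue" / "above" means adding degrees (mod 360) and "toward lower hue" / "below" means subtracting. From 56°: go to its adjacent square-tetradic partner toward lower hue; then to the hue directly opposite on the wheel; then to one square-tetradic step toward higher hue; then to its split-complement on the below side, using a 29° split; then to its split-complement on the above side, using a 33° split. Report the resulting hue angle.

56 − 90 = -34 → -34 + 360 = 326°   (square ↓)
326 + 180 = 506 → 506 − 360 = 146°   (complement)
146 + 90 = 236°   (square ↑)
236 + 151 = 387 → 387 − 360 = 27°   (split-comp 29° ↓)
27 + 213 = 240°   (split-comp 33° ↑)

240°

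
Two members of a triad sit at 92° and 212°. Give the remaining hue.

332°

A triad spaces three hues 120° apart.
The full set is {92°, 212°, 332°}.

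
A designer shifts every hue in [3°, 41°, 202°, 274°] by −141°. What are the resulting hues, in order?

3 − 141 = -138 → -138 + 360 = 222°
41 − 141 = -100 → -100 + 360 = 260°
202 − 141 = 61°
274 − 141 = 133°

222°, 260°, 61°, 133°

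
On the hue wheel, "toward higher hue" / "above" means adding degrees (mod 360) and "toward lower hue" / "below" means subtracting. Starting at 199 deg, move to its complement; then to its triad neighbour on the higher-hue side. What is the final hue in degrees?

139°

+180° (complement): 199 + 180 = 379 → 379 − 360 = 19°
+120° (triadic ↑): 19 + 120 = 139°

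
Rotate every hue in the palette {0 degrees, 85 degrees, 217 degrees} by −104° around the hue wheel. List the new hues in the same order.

0 − 104 = -104 → -104 + 360 = 256°
85 − 104 = -19 → -19 + 360 = 341°
217 − 104 = 113°

256°, 341°, 113°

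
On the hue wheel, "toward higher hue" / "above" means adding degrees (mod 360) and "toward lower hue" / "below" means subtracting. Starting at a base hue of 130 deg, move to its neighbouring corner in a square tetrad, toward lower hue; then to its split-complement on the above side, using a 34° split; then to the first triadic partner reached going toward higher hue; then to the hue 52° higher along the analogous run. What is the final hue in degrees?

−90° (square ↓): 130 − 90 = 40°
+214° (split-comp 34° ↑): 40 + 214 = 254°
+120° (triadic ↑): 254 + 120 = 374 → 374 − 360 = 14°
+52° (analog 52° ↑): 14 + 52 = 66°

66°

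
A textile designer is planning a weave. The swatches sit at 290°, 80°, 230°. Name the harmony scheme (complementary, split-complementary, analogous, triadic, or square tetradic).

split-complementary

Sort the hues: 80°, 230°, 290°.
Successive gaps around the wheel: 150°, 60°, 150°.
Two 150° gaps and one 60° gap — a base hue opposite a pair of accents 30° either side of its complement — is the split-complementary pattern.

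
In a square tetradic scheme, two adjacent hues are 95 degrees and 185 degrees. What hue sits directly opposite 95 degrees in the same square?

275°

A square tetradic scheme places four hues 90° apart; opposite corners are 180° apart.
95 + 180 = 275°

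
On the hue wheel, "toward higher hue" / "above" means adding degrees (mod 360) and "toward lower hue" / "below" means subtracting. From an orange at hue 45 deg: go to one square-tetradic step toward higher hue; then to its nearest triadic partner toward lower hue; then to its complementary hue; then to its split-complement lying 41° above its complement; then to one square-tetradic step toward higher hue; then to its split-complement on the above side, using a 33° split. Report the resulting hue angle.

359°

square ↑ +90°: 45 + 90 = 135°
triadic ↓ −120°: 135 − 120 = 15°
complement +180°: 15 + 180 = 195°
split-comp 41° ↑ +221°: 195 + 221 = 416 → 416 − 360 = 56°
square ↑ +90°: 56 + 90 = 146°
split-comp 33° ↑ +213°: 146 + 213 = 359°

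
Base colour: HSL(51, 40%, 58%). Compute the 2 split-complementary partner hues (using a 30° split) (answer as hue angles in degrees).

201° and 261°

Complement of 51°: 51 + 180 = 231°
231 − 30 = 201°
231 + 30 = 261°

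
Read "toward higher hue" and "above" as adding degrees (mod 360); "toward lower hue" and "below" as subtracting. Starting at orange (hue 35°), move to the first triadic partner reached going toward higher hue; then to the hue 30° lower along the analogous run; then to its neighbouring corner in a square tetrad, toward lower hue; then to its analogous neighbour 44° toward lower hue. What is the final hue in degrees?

351°

+120° (triadic ↑): 35 + 120 = 155°
−30° (analog 30° ↓): 155 − 30 = 125°
−90° (square ↓): 125 − 90 = 35°
−44° (analog 44° ↓): 35 − 44 = -9 → -9 + 360 = 351°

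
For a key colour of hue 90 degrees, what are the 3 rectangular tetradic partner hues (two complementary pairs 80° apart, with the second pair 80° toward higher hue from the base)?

A rectangular tetradic uses two complementary pairs 80° apart: offsets 0°, 80°, 180°, 260°.
90 + 80 = 170°
90 + 180 = 270°
90 + 260 = 350°

170°, 270°, and 350°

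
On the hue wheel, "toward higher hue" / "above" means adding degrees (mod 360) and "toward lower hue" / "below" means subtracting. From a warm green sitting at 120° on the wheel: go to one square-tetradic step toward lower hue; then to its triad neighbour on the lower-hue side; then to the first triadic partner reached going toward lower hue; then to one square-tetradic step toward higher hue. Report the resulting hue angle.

120 − 90 = 30°   (square ↓)
30 − 120 = -90 → -90 + 360 = 270°   (triadic ↓)
270 − 120 = 150°   (triadic ↓)
150 + 90 = 240°   (square ↑)

240°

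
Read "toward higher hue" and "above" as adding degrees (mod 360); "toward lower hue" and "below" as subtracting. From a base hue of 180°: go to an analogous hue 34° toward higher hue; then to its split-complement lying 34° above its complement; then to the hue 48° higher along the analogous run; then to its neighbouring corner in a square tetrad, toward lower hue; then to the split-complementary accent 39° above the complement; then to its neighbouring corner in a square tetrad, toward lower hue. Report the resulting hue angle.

analog 34° ↑ +34°: 180 + 34 = 214°
split-comp 34° ↑ +214°: 214 + 214 = 428 → 428 − 360 = 68°
analog 48° ↑ +48°: 68 + 48 = 116°
square ↓ −90°: 116 − 90 = 26°
split-comp 39° ↑ +219°: 26 + 219 = 245°
square ↓ −90°: 245 − 90 = 155°

155°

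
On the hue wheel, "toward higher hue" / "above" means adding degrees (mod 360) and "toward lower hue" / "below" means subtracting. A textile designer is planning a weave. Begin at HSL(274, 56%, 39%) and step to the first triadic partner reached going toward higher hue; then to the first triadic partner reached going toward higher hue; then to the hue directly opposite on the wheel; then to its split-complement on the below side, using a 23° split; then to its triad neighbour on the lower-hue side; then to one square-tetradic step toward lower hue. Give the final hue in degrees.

281°

274 + 120 = 394 → 394 − 360 = 34°   (triadic ↑)
34 + 120 = 154°   (triadic ↑)
154 + 180 = 334°   (complement)
334 + 157 = 491 → 491 − 360 = 131°   (split-comp 23° ↓)
131 − 120 = 11°   (triadic ↓)
11 − 90 = -79 → -79 + 360 = 281°   (square ↓)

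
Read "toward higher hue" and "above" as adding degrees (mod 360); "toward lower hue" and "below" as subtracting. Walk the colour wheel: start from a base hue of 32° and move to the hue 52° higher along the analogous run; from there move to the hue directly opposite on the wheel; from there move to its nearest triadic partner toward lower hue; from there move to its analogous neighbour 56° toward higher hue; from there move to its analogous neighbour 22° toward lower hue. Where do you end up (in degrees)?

178°

32 + 52 = 84°   (analog 52° ↑)
84 + 180 = 264°   (complement)
264 − 120 = 144°   (triadic ↓)
144 + 56 = 200°   (analog 56° ↑)
200 − 22 = 178°   (analog 22° ↓)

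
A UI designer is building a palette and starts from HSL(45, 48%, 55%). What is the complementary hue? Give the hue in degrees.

The complement sits 180° across the wheel.
45 + 180 = 225°

225°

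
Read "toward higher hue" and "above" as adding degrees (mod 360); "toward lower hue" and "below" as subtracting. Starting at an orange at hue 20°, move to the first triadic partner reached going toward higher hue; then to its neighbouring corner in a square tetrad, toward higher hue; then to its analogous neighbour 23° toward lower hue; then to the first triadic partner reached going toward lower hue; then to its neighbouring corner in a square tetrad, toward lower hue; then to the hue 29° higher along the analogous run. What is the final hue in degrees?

26°

+120° (triadic ↑): 20 + 120 = 140°
+90° (square ↑): 140 + 90 = 230°
−23° (analog 23° ↓): 230 − 23 = 207°
−120° (triadic ↓): 207 − 120 = 87°
−90° (square ↓): 87 − 90 = -3 → -3 + 360 = 357°
+29° (analog 29° ↑): 357 + 29 = 386 → 386 − 360 = 26°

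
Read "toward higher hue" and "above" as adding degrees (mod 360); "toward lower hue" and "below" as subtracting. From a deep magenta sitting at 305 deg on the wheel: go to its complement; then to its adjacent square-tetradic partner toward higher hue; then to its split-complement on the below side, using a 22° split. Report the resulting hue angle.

+180° (complement): 305 + 180 = 485 → 485 − 360 = 125°
+90° (square ↑): 125 + 90 = 215°
+158° (split-comp 22° ↓): 215 + 158 = 373 → 373 − 360 = 13°

13°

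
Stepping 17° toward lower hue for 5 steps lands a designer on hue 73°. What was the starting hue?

158°

5 steps of 17° (toward lower hue) give a net shift of −85°.
Start = end − shift: 73 + 85 = 158°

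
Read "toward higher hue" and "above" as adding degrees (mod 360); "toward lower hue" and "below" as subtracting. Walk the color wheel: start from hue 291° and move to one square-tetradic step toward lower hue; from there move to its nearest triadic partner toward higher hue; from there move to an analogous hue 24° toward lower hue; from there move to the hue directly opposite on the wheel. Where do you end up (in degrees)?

−90° (square ↓): 291 − 90 = 201°
+120° (triadic ↑): 201 + 120 = 321°
−24° (analog 24° ↓): 321 − 24 = 297°
+180° (complement): 297 + 180 = 477 → 477 − 360 = 117°

117°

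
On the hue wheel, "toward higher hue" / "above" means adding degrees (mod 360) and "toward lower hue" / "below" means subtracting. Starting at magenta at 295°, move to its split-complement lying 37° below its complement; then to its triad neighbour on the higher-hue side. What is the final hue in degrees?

295 + 143 = 438 → 438 − 360 = 78°   (split-comp 37° ↓)
78 + 120 = 198°   (triadic ↑)

198°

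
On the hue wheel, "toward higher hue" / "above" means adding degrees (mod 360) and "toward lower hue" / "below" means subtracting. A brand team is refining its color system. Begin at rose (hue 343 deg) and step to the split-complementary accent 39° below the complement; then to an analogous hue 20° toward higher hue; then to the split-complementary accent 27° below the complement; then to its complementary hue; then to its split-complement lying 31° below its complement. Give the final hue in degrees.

+141° (split-comp 39° ↓): 343 + 141 = 484 → 484 − 360 = 124°
+20° (analog 20° ↑): 124 + 20 = 144°
+153° (split-comp 27° ↓): 144 + 153 = 297°
+180° (complement): 297 + 180 = 477 → 477 − 360 = 117°
+149° (split-comp 31° ↓): 117 + 149 = 266°

266°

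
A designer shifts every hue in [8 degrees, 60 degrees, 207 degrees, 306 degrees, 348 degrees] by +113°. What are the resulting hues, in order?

8 + 113 = 121°
60 + 113 = 173°
207 + 113 = 320°
306 + 113 = 419 → 419 − 360 = 59°
348 + 113 = 461 → 461 − 360 = 101°

121°, 173°, 320°, 59°, 101°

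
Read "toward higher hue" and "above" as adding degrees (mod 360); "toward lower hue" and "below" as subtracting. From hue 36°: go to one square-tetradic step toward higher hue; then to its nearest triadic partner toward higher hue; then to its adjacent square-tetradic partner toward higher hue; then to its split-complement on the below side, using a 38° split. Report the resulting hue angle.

square ↑ +90°: 36 + 90 = 126°
triadic ↑ +120°: 126 + 120 = 246°
square ↑ +90°: 246 + 90 = 336°
split-comp 38° ↓ +142°: 336 + 142 = 478 → 478 − 360 = 118°

118°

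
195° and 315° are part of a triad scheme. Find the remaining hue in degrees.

A triad places three hues 120° apart.
The full set through 195° is {75°, 195°, 315°}.
Given {195°, 315°}, the missing hue is 75°.

75°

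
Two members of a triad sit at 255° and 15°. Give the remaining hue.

A triad spaces three hues 120° apart.
The full set is {15°, 135°, 255°}.

135°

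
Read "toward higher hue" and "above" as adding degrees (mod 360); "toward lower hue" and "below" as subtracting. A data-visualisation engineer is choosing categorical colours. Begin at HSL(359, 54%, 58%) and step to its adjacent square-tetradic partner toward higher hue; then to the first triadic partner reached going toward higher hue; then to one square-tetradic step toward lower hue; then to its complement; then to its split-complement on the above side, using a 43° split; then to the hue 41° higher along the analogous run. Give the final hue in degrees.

203°

359 + 90 = 449 → 449 − 360 = 89°   (square ↑)
89 + 120 = 209°   (triadic ↑)
209 − 90 = 119°   (square ↓)
119 + 180 = 299°   (complement)
299 + 223 = 522 → 522 − 360 = 162°   (split-comp 43° ↑)
162 + 41 = 203°   (analog 41° ↑)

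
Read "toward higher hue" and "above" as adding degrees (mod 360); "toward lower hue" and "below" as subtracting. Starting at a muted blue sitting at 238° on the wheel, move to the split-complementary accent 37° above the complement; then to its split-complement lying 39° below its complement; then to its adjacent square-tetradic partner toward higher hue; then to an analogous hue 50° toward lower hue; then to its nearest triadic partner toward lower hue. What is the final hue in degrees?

238 + 217 = 455 → 455 − 360 = 95°   (split-comp 37° ↑)
95 + 141 = 236°   (split-comp 39° ↓)
236 + 90 = 326°   (square ↑)
326 − 50 = 276°   (analog 50° ↓)
276 − 120 = 156°   (triadic ↓)

156°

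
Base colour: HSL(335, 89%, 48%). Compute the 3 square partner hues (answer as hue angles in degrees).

65°, 155° and 245°

A square tetradic scheme places four hues every 90°.
335 + 90 = 425 → 425 − 360 = 65°
335 + 180 = 515 → 515 − 360 = 155°
335 + 270 = 605 → 605 − 360 = 245°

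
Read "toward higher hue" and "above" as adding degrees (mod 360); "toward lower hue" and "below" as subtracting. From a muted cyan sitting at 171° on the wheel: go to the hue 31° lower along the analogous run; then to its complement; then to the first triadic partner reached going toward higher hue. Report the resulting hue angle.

80°

analog 31° ↓ −31°: 171 − 31 = 140°
complement +180°: 140 + 180 = 320°
triadic ↑ +120°: 320 + 120 = 440 → 440 − 360 = 80°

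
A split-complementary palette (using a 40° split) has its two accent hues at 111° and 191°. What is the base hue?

The accents sit 40° either side of the complement, so the complement is their short-arc midpoint on the wheel.
Short-arc midpoint of 111° and 191°: 151°.
Base is 180° from the complement: 151 − 180 = -29 → -29 + 360 = 331°

331°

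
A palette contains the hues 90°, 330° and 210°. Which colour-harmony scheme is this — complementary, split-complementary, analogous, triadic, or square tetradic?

Sort the hues: 90°, 210°, 330°.
Successive gaps around the wheel: 120°, 120°, 120°.
Three hues equally spaced 120° apart form a triad.

triadic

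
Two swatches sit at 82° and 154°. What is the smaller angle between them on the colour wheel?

|82 − 154| = 72.
72 ≤ 180, so the shorter arc is 72°.

72°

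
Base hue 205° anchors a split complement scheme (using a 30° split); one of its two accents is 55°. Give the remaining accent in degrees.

355°

Split-complementary hues sit 30° either side of the complement.
Complement of the base 205°: 205 + 180 = 385 → 385 − 360 = 25°
The given accent 55° is 30° one side of 25°; the other accent sits 30° the other side: 25 − 30 = -5 → -5 + 360 = 355°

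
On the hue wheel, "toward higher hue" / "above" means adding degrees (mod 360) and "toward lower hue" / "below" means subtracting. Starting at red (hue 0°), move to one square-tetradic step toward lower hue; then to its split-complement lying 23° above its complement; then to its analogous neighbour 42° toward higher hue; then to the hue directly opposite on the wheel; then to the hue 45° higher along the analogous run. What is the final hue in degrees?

−90° (square ↓): 0 − 90 = -90 → -90 + 360 = 270°
+203° (split-comp 23° ↑): 270 + 203 = 473 → 473 − 360 = 113°
+42° (analog 42° ↑): 113 + 42 = 155°
+180° (complement): 155 + 180 = 335°
+45° (analog 45° ↑): 335 + 45 = 380 → 380 − 360 = 20°

20°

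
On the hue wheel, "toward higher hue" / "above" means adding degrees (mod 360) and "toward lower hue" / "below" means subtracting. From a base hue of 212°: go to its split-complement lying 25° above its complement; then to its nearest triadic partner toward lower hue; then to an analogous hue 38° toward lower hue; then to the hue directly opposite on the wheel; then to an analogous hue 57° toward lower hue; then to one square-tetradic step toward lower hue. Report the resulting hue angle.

292°

split-comp 25° ↑ +205°: 212 + 205 = 417 → 417 − 360 = 57°
triadic ↓ −120°: 57 − 120 = -63 → -63 + 360 = 297°
analog 38° ↓ −38°: 297 − 38 = 259°
complement +180°: 259 + 180 = 439 → 439 − 360 = 79°
analog 57° ↓ −57°: 79 − 57 = 22°
square ↓ −90°: 22 − 90 = -68 → -68 + 360 = 292°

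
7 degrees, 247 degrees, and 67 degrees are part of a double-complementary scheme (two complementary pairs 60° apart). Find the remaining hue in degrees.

187°

A rectangular tetradic uses two complementary pairs 60° apart: offsets 0°, 60°, 180°, 240°.
Among {7°, 67°, 247°}, 247° and 67° are a 180° pair.
The remaining hue 7° needs its own complement: 7 + 180 = 187°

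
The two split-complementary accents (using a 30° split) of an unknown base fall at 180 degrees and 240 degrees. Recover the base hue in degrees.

The accents sit 30° either side of the complement, so the complement is their short-arc midpoint on the wheel.
Short-arc midpoint of 180° and 240°: 210°.
Base is 180° from the complement: 210 − 180 = 30°

30°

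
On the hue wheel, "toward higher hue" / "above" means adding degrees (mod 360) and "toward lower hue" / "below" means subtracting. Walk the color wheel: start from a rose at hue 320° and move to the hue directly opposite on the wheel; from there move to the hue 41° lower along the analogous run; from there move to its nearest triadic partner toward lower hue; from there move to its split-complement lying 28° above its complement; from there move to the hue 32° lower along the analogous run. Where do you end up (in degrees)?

155°

320 + 180 = 500 → 500 − 360 = 140°   (complement)
140 − 41 = 99°   (analog 41° ↓)
99 − 120 = -21 → -21 + 360 = 339°   (triadic ↓)
339 + 208 = 547 → 547 − 360 = 187°   (split-comp 28° ↑)
187 − 32 = 155°   (analog 32° ↓)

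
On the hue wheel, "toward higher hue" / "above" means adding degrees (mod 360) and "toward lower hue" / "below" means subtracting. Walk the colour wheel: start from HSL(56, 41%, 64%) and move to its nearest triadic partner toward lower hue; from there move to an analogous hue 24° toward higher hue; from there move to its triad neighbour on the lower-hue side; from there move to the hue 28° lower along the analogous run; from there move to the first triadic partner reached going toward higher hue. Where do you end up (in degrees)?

−120° (triadic ↓): 56 − 120 = -64 → -64 + 360 = 296°
+24° (analog 24° ↑): 296 + 24 = 320°
−120° (triadic ↓): 320 − 120 = 200°
−28° (analog 28° ↓): 200 − 28 = 172°
+120° (triadic ↑): 172 + 120 = 292°

292°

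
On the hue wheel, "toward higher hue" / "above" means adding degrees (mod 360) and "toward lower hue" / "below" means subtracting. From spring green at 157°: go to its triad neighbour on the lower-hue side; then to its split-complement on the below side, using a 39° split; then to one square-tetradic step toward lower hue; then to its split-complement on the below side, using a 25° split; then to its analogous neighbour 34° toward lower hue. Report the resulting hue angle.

209°

−120° (triadic ↓): 157 − 120 = 37°
+141° (split-comp 39° ↓): 37 + 141 = 178°
−90° (square ↓): 178 − 90 = 88°
+155° (split-comp 25° ↓): 88 + 155 = 243°
−34° (analog 34° ↓): 243 − 34 = 209°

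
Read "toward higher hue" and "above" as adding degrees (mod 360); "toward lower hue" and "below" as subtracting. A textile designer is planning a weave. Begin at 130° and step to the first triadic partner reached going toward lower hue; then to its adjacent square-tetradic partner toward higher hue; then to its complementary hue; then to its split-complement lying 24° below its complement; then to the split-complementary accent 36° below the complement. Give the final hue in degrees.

220°

−120° (triadic ↓): 130 − 120 = 10°
+90° (square ↑): 10 + 90 = 100°
+180° (complement): 100 + 180 = 280°
+156° (split-comp 24° ↓): 280 + 156 = 436 → 436 − 360 = 76°
+144° (split-comp 36° ↓): 76 + 144 = 220°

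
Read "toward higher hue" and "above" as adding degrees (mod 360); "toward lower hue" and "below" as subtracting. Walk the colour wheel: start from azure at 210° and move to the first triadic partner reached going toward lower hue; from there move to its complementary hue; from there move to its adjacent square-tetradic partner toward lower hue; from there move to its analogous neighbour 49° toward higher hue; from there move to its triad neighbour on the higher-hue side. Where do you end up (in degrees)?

−120° (triadic ↓): 210 − 120 = 90°
+180° (complement): 90 + 180 = 270°
−90° (square ↓): 270 − 90 = 180°
+49° (analog 49° ↑): 180 + 49 = 229°
+120° (triadic ↑): 229 + 120 = 349°

349°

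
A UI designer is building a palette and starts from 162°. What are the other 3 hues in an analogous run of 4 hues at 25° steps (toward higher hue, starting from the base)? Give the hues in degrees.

187°, 212°, and 237°

Analogous hues sit every 25° along the wheel.
162 + 25 = 187°
162 + 50 = 212°
162 + 75 = 237°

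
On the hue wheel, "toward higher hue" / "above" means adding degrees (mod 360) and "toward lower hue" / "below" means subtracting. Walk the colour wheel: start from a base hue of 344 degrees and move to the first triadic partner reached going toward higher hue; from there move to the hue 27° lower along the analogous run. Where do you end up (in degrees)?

77°

344 + 120 = 464 → 464 − 360 = 104°   (triadic ↑)
104 − 27 = 77°   (analog 27° ↓)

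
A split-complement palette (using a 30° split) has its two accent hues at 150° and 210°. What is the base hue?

0°

The accents sit 30° either side of the complement, so the complement is their short-arc midpoint on the wheel.
Short-arc midpoint of 150° and 210°: 180°.
Base is 180° from the complement: 180 − 180 = 0°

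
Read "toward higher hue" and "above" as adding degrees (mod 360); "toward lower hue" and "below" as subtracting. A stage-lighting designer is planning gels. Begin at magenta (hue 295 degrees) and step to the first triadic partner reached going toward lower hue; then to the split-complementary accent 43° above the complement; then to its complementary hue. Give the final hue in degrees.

−120° (triadic ↓): 295 − 120 = 175°
+223° (split-comp 43° ↑): 175 + 223 = 398 → 398 − 360 = 38°
+180° (complement): 38 + 180 = 218°

218°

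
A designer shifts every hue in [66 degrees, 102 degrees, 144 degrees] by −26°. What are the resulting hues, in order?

40°, 76°, 118°

66 − 26 = 40°
102 − 26 = 76°
144 − 26 = 118°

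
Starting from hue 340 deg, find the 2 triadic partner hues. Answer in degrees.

A triad places three hues 120° apart.
340 + 120 = 460 → 460 − 360 = 100°
340 + 240 = 580 → 580 − 360 = 220°

100° and 220°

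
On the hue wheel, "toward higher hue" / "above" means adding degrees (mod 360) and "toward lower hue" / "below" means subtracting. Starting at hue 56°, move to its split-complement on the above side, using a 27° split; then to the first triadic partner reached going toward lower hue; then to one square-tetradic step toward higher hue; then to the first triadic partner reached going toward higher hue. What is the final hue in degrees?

353°

+207° (split-comp 27° ↑): 56 + 207 = 263°
−120° (triadic ↓): 263 − 120 = 143°
+90° (square ↑): 143 + 90 = 233°
+120° (triadic ↑): 233 + 120 = 353°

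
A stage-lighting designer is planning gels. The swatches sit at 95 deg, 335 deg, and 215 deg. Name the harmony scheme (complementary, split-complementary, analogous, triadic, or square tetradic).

Sort the hues: 95°, 215°, 335°.
Successive gaps around the wheel: 120°, 120°, 120°.
Three hues equally spaced 120° apart form a triad.

triadic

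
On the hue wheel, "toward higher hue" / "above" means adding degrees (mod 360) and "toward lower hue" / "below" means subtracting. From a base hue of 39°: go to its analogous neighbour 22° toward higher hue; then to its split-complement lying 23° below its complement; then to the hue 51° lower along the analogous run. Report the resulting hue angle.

167°

analog 22° ↑ +22°: 39 + 22 = 61°
split-comp 23° ↓ +157°: 61 + 157 = 218°
analog 51° ↓ −51°: 218 − 51 = 167°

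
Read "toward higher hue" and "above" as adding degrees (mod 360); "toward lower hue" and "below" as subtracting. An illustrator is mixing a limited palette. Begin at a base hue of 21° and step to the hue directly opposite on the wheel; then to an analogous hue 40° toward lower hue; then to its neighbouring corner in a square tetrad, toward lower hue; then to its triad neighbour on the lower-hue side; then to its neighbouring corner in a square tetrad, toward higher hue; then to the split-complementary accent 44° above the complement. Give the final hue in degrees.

+180° (complement): 21 + 180 = 201°
−40° (analog 40° ↓): 201 − 40 = 161°
−90° (square ↓): 161 − 90 = 71°
−120° (triadic ↓): 71 − 120 = -49 → -49 + 360 = 311°
+90° (square ↑): 311 + 90 = 401 → 401 − 360 = 41°
+224° (split-comp 44° ↑): 41 + 224 = 265°

265°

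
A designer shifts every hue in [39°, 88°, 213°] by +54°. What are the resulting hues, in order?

39 + 54 = 93°
88 + 54 = 142°
213 + 54 = 267°

93°, 142°, 267°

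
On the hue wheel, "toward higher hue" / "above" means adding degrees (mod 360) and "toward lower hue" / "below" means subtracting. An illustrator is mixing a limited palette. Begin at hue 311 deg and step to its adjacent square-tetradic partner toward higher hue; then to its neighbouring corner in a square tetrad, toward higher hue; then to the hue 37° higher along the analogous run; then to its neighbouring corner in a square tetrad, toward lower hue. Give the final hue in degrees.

78°

square ↑ +90°: 311 + 90 = 401 → 401 − 360 = 41°
square ↑ +90°: 41 + 90 = 131°
analog 37° ↑ +37°: 131 + 37 = 168°
square ↓ −90°: 168 − 90 = 78°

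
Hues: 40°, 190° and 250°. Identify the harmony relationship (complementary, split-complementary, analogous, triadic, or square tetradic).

split-complementary

Sort the hues: 40°, 190°, 250°.
Successive gaps around the wheel: 150°, 60°, 150°.
Two 150° gaps and one 60° gap — a base hue opposite a pair of accents 30° either side of its complement — is the split-complementary pattern.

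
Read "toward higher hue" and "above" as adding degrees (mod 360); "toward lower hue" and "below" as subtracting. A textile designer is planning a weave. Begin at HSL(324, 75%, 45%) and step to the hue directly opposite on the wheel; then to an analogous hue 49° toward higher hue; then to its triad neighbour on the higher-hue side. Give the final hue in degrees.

313°

complement +180°: 324 + 180 = 504 → 504 − 360 = 144°
analog 49° ↑ +49°: 144 + 49 = 193°
triadic ↑ +120°: 193 + 120 = 313°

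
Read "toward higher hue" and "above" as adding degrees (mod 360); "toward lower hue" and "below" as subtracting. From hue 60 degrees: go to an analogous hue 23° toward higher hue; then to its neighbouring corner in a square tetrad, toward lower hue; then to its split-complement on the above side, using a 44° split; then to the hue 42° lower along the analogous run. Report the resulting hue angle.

60 + 23 = 83°   (analog 23° ↑)
83 − 90 = -7 → -7 + 360 = 353°   (square ↓)
353 + 224 = 577 → 577 − 360 = 217°   (split-comp 44° ↑)
217 − 42 = 175°   (analog 42° ↓)

175°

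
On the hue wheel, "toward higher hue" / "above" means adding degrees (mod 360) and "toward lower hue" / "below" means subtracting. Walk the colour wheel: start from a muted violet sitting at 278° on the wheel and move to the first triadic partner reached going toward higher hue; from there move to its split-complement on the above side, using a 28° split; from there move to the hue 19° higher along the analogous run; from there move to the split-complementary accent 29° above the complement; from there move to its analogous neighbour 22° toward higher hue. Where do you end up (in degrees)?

triadic ↑ +120°: 278 + 120 = 398 → 398 − 360 = 38°
split-comp 28° ↑ +208°: 38 + 208 = 246°
analog 19° ↑ +19°: 246 + 19 = 265°
split-comp 29° ↑ +209°: 265 + 209 = 474 → 474 − 360 = 114°
analog 22° ↑ +22°: 114 + 22 = 136°

136°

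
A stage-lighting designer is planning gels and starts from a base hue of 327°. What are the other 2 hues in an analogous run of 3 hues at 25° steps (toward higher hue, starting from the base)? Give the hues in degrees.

Analogous hues sit every 25° along the wheel.
327 + 25 = 352°
327 + 50 = 377 → 377 − 360 = 17°

352° and 17°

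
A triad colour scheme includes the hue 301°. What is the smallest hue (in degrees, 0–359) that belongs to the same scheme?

A triad places three hues 120° apart.
The full set through 301° is {61°, 181°, 301°}.

61°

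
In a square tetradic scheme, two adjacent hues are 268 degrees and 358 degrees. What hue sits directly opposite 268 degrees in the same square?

88°

A square tetradic scheme places four hues 90° apart; opposite corners are 180° apart.
268 + 180 = 448 → 448 − 360 = 88°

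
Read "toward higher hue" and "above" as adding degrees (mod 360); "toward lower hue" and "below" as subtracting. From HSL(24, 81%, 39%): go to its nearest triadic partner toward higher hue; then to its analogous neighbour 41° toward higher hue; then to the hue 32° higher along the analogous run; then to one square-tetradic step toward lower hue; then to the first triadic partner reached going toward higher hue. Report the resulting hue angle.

+120° (triadic ↑): 24 + 120 = 144°
+41° (analog 41° ↑): 144 + 41 = 185°
+32° (analog 32° ↑): 185 + 32 = 217°
−90° (square ↓): 217 − 90 = 127°
+120° (triadic ↑): 127 + 120 = 247°

247°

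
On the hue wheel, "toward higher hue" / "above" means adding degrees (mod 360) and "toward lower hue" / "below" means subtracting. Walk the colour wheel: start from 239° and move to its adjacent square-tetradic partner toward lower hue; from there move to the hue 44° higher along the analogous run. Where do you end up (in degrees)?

193°

239 − 90 = 149°   (square ↓)
149 + 44 = 193°   (analog 44° ↑)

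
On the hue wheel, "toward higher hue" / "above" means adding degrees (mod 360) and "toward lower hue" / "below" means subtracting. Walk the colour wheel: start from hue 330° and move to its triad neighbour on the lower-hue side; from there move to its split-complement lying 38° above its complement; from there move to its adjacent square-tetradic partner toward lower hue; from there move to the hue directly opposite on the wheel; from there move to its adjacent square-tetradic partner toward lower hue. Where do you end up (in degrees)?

330 − 120 = 210°   (triadic ↓)
210 + 218 = 428 → 428 − 360 = 68°   (split-comp 38° ↑)
68 − 90 = -22 → -22 + 360 = 338°   (square ↓)
338 + 180 = 518 → 518 − 360 = 158°   (complement)
158 − 90 = 68°   (square ↓)

68°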